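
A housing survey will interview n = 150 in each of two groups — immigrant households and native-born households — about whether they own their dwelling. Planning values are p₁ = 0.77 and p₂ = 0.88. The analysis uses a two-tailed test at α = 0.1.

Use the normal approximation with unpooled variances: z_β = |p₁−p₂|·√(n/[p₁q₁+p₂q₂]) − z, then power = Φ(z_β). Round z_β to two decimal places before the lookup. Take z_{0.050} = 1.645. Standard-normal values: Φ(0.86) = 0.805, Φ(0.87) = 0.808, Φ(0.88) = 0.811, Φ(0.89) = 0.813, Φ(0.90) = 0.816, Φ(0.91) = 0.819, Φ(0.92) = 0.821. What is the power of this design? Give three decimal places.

Power ≈ 0.813

z_β = |p₁−p₂|·√(n/[p₁q₁+p₂q₂]) − z_{α/2}
    = 0.11 · √(150/0.2827) − 1.645
    = 0.11 · 23.0347 − 1.645
    = 2.5338 − 1.645 = 0.8888 → 0.89
Power = Φ(0.89) = 0.813.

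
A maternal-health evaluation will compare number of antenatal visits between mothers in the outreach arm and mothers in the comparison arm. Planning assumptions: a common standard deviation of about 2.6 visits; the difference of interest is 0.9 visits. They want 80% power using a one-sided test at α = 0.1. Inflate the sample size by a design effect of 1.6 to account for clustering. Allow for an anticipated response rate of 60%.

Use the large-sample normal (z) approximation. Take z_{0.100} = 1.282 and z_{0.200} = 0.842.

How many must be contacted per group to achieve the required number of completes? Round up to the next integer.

n = 201 per group

n = (z_α + z_β)² · (σ₁² + σ₂²) / δ²
  = (1.282 + 0.842)² · (2·2.6² = 13.52) / 0.9²
  = 4.5114 · 13.52 / 0.81
  = 75.30
Design effect: 1.6 × 75.30 = 120.48.
Adjust for 60% response: 120.48 / 0.60 = 200.80.
Round up → n = 201 per group.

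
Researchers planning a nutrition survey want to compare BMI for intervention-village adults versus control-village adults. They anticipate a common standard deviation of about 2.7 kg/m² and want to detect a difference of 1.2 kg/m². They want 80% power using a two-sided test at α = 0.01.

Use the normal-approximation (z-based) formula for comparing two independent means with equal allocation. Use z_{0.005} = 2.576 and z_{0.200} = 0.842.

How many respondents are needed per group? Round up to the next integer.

n = 119 per group

n = (z_{α/2} + z_β)² · (σ₁² + σ₂²) / δ²
  = (2.576 + 0.842)² · (2·2.7² = 14.58) / 1.2²
  = 11.6827 · 14.58 / 1.44
  = 118.29
Round up → n = 119 per group.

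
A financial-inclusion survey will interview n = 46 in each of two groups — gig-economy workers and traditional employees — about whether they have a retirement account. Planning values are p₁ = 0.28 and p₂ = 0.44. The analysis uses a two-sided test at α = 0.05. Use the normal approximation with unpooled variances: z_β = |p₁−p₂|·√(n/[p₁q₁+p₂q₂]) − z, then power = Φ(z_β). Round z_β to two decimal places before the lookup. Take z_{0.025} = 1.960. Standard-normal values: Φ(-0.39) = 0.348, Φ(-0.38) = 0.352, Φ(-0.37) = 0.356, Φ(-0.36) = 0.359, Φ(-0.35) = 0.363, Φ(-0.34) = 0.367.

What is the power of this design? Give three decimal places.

Power ≈ 0.367

z_β = |p₁−p₂|·√(n/[p₁q₁+p₂q₂]) − z_{α/2}
    = 0.16 · √(46/0.4480) − 1.960
    = 0.16 · 10.1330 − 1.960
    = 1.6213 − 1.960 = -0.3387 → -0.34
Power = Φ(-0.34) = 0.367.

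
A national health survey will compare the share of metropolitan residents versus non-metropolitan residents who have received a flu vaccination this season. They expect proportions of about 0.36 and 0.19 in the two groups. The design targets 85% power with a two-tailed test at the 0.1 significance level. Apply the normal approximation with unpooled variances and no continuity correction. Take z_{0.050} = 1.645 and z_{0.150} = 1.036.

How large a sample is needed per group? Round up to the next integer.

n = 96 per group

n = (z_{α/2} + z_β)² · [p₁(1−p₁) + p₂(1−p₂)] / (p₁ − p₂)²
  = (1.645 + 1.036)² · (0.36·0.64 + 0.19·0.81) / (0.17)²
  = (2.681)² · (0.2304 + 0.1539) / 0.0289
  = 7.1878 · 0.3843 / 0.0289
  = 95.58
Round up → n = 96 per group.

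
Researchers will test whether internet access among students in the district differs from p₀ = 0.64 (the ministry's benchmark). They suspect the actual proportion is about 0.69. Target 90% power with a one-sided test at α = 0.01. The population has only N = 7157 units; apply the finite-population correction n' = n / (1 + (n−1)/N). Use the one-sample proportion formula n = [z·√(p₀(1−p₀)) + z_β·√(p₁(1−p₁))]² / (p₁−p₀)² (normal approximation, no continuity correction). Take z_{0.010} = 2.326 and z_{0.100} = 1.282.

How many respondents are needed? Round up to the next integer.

n = 1005

n = [z_α·√(p₀q₀) + z_β·√(p₁q₁)]² / (p₁ − p₀)²
  = [2.326·√(0.64·0.36) + 1.282·√(0.69·0.31)]² / (0.05)²
  = [2.326·0.4800 + 1.282·0.4625]² / 0.0025
  = [1.7094]² / 0.0025
  = 1168.81
Finite-population correction (N = 7157): 1168.81 / (1 + (1168.81 − 1)/7157) = 1004.85.
Round up → n = 1005.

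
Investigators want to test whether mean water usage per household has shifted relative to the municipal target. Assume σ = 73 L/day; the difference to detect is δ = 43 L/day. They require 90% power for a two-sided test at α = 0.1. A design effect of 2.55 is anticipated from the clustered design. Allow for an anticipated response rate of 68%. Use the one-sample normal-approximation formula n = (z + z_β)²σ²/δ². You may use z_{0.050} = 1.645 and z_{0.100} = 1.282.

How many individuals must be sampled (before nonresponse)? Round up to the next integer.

n = (z_{α/2} + z_β)² · σ² / δ²
  = (1.645 + 1.282)² · 73² / 43²
  = 8.5673 · 5329 / 1849
  = 24.69
Design effect: 2.55 × 24.69 = 62.96.
Adjust for 68% response: 62.96 / 0.68 = 92.59.
Round up → n = 93.

n = 93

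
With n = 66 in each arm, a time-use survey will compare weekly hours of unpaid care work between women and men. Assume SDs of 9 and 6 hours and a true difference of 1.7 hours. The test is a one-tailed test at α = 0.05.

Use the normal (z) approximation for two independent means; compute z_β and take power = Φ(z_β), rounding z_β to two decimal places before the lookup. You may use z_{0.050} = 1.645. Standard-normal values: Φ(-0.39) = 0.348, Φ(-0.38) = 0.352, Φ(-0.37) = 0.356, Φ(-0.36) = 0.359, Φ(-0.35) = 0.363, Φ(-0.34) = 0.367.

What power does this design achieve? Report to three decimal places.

Power ≈ 0.356

z_β = δ·√(n/(σ₁²+σ₂²)) − z_α
    = 1.7 · √(66/117) − 1.645
    = 1.7 · 0.75107 − 1.645
    = 1.2768 − 1.645 = -0.3682 → -0.37
Power = Φ(-0.37) = 0.356.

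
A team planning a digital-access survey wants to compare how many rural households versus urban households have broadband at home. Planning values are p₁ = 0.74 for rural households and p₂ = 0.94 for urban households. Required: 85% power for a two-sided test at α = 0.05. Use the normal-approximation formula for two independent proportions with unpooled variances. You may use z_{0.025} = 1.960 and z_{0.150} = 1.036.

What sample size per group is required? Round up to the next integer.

n = (z_{α/2} + z_β)² · [p₁(1−p₁) + p₂(1−p₂)] / (p₁ − p₂)²
  = (1.960 + 1.036)² · (0.74·0.26 + 0.94·0.06) / (-0.20)²
  = (2.996)² · (0.1924 + 0.0564) / 0.0400
  = 8.9760 · 0.2488 / 0.0400
  = 55.83
Round up → n = 56 per group.

n = 56 per group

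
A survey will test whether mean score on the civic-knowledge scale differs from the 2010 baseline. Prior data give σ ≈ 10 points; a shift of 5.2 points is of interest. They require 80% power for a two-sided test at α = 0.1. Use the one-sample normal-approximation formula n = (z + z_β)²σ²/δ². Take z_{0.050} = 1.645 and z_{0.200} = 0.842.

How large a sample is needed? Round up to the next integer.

n = 23

n = (z_{α/2} + z_β)² · σ² / δ²
  = (1.645 + 0.842)² · 10² / 5.2²
  = 6.1852 · 100 / 27.04
  = 22.87
Round up → n = 23.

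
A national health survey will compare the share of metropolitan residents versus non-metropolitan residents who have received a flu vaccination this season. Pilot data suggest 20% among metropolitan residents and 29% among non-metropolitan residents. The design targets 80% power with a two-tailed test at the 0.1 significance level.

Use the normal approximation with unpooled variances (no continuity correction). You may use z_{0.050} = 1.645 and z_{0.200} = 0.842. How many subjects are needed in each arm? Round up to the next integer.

n = 280 per group

n = (z_{α/2} + z_β)² · [p₁(1−p₁) + p₂(1−p₂)] / (p₁ − p₂)²
  = (1.645 + 0.842)² · (0.20·0.80 + 0.29·0.71) / (-0.09)²
  = (2.487)² · (0.1600 + 0.2059) / 0.0081
  = 6.1852 · 0.3659 / 0.0081
  = 279.40
Round up → n = 280 per group.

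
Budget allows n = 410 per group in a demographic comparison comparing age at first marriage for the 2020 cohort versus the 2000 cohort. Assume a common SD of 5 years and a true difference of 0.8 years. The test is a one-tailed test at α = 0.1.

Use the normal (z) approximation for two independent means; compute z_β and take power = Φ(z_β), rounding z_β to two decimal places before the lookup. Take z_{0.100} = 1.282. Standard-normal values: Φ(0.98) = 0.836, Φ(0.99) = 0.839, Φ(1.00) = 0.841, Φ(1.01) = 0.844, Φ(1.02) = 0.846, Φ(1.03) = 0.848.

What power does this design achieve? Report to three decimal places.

z_β = δ·√(n/(σ₁²+σ₂²)) − z_α
    = 0.8 · √(410/50) − 1.282
    = 0.8 · 2.86356 − 1.282
    = 2.2909 − 1.282 = 1.0089 → 1.01
Power = Φ(1.01) = 0.844.

Power ≈ 0.844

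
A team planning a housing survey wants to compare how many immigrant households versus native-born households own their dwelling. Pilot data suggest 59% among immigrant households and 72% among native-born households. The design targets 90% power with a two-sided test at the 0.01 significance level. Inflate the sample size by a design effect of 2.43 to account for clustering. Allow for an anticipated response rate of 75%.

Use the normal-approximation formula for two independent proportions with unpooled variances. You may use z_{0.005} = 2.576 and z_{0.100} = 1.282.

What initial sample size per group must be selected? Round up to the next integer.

n = (z_{α/2} + z_β)² · [p₁(1−p₁) + p₂(1−p₂)] / (p₁ − p₂)²
  = (2.576 + 1.282)² · (0.59·0.41 + 0.72·0.28) / (-0.13)²
  = (3.858)² · (0.2419 + 0.2016) / 0.0169
  = 14.8842 · 0.4435 / 0.0169
  = 390.60
Design effect: 2.43 × 390.60 = 949.16.
Adjust for 75% response: 949.16 / 0.75 = 1265.54.
Round up → n = 1266 per group.

n = 1266 per group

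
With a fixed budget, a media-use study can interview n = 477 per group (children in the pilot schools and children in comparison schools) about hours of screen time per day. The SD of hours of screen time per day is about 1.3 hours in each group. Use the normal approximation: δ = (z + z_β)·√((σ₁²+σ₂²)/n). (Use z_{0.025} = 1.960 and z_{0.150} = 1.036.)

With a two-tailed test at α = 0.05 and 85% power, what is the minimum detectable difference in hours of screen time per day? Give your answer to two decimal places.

δ = (z_{α/2} + z_β) · √((σ₁²+σ₂²)/n)
  = (1.960 + 1.036) · √(3.38/477)
  = 2.996 · √0.00709
  = 2.996 · 0.0842
  = 0.2522

Minimum detectable difference ≈ 0.25 hours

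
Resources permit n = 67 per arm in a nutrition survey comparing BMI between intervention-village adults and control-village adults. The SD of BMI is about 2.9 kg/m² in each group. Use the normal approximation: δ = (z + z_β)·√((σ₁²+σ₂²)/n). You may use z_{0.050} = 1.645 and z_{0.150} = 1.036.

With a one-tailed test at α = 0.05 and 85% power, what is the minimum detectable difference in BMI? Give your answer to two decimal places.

Minimum detectable difference ≈ 1.34 kg/m²

δ = (z_α + z_β) · √((σ₁²+σ₂²)/n)
  = (1.645 + 1.036) · √(16.82/67)
  = 2.681 · √0.25104
  = 2.681 · 0.5010
  = 1.3433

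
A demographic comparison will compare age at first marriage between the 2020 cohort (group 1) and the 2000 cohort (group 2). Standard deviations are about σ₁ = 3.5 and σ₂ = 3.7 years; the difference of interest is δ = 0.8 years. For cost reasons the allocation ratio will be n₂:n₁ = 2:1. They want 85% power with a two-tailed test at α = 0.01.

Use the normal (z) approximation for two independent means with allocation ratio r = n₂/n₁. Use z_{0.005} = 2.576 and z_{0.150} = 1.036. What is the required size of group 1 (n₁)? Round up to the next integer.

n₁ = 390

n₁ = (z_{α/2} + z_β)² · (σ₁² + σ₂²/r) / δ²
   = (2.576 + 1.036)² · (3.5² + 3.7²/2) / 0.8²
   = 13.0465 · (12.25 + 6.845) / 0.64
   = 13.0465 · 19.095 / 0.64
   = 389.26
Round up → n₁ = 390; n₂ = r·n₁ = 2 × 390 = 780.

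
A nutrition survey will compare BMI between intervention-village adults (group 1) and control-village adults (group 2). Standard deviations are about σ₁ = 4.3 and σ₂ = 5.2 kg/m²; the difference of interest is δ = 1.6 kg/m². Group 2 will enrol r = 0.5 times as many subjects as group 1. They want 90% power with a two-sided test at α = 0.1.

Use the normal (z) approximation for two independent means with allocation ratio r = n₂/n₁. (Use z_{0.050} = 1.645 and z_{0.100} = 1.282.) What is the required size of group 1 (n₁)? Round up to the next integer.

n₁ = 243

n₁ = (z_{α/2} + z_β)² · (σ₁² + σ₂²/r) / δ²
   = (1.645 + 1.282)² · (4.3² + 5.2²/0.5) / 1.6²
   = 8.5673 · (18.49 + 54.08) / 2.56
   = 8.5673 · 72.57 / 2.56
   = 242.86
Round up → n₁ = 243; n₂ = r·n₁ = 0.5 × 243 = 122.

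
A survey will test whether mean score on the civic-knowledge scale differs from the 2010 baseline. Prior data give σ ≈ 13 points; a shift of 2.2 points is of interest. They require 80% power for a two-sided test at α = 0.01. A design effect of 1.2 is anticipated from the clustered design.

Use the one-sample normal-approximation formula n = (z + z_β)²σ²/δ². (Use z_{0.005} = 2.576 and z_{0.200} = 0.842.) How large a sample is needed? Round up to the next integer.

n = 490

n = (z_{α/2} + z_β)² · σ² / δ²
  = (2.576 + 0.842)² · 13² / 2.2²
  = 11.6827 · 169 / 4.84
  = 407.93
Design effect: 1.2 × 407.93 = 489.52.
Round up → n = 490.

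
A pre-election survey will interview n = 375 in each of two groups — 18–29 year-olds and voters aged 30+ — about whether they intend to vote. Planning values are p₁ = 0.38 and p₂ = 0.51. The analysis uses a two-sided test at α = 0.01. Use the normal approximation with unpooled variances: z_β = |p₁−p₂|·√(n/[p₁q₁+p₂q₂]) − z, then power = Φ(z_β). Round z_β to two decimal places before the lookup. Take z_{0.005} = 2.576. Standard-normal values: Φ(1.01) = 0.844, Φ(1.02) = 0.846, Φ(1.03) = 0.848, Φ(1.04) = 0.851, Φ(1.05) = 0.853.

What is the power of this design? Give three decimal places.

Power ≈ 0.851

z_β = |p₁−p₂|·√(n/[p₁q₁+p₂q₂]) − z_{α/2}
    = 0.13 · √(375/0.4855) − 2.576
    = 0.13 · 27.7921 − 2.576
    = 3.6130 − 2.576 = 1.0370 → 1.04
Power = Φ(1.04) = 0.851.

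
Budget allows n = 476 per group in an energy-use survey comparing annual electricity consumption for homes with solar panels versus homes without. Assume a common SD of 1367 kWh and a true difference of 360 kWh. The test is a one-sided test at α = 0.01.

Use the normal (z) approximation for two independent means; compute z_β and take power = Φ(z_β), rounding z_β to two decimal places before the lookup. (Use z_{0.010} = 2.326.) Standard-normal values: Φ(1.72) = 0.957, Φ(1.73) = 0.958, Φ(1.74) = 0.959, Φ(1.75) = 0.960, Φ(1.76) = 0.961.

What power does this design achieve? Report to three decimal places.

Power ≈ 0.959

z_β = δ·√(n/(σ₁²+σ₂²)) − z_α
    = 360 · √(476/3737378) − 2.326
    = 360 · 0.01129 − 2.326
    = 4.0628 − 2.326 = 1.7368 → 1.74
Power = Φ(1.74) = 0.959.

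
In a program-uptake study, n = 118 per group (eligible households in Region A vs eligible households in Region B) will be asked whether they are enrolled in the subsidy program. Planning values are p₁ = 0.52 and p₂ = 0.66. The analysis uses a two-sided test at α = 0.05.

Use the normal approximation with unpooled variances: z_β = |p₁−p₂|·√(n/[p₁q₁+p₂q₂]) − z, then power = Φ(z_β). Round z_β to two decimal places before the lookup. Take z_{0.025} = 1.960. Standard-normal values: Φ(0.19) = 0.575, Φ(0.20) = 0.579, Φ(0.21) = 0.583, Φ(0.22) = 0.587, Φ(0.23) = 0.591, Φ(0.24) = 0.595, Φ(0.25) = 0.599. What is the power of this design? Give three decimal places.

z_β = |p₁−p₂|·√(n/[p₁q₁+p₂q₂]) − z_{α/2}
    = 0.14 · √(118/0.4740) − 1.960
    = 0.14 · 15.7780 − 1.960
    = 2.2089 − 1.960 = 0.2489 → 0.25
Power = Φ(0.25) = 0.599.

Power ≈ 0.599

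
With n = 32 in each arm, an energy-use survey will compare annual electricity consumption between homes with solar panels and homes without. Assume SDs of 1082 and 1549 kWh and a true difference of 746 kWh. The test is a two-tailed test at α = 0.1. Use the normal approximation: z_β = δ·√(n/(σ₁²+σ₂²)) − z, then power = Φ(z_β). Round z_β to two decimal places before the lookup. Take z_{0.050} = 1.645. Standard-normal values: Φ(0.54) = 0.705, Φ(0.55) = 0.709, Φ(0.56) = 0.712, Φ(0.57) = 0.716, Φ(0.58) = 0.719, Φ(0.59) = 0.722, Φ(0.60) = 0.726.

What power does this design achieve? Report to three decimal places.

Power ≈ 0.722

z_β = δ·√(n/(σ₁²+σ₂²)) − z_{α/2}
    = 746 · √(32/3570125) − 1.645
    = 746 · 0.00299 − 1.645
    = 2.2334 − 1.645 = 0.5884 → 0.59
Power = Φ(0.59) = 0.722.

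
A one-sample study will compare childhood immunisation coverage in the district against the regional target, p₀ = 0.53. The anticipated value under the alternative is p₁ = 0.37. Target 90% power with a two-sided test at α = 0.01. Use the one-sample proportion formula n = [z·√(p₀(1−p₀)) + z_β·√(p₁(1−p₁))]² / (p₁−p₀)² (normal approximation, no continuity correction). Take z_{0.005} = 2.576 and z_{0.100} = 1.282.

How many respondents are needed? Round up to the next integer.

n = [z_{α/2}·√(p₀q₀) + z_β·√(p₁q₁)]² / (p₁ − p₀)²
  = [2.576·√(0.53·0.47) + 1.282·√(0.37·0.63)]² / (-0.16)²
  = [2.576·0.4991 + 1.282·0.4828]² / 0.0256
  = [1.9046]² / 0.0256
  = 141.70
Round up → n = 142.

n = 142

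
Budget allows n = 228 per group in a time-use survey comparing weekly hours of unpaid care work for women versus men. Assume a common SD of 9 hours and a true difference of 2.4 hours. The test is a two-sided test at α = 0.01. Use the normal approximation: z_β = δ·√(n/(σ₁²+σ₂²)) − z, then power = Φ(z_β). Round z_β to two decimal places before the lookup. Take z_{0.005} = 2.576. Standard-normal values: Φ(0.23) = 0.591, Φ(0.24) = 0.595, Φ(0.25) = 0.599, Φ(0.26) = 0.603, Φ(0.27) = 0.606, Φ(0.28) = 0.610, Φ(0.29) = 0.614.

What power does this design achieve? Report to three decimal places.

z_β = δ·√(n/(σ₁²+σ₂²)) − z_{α/2}
    = 2.4 · √(228/162) − 2.576
    = 2.4 · 1.18634 − 2.576
    = 2.8472 − 2.576 = 0.2712 → 0.27
Power = Φ(0.27) = 0.606.

Power ≈ 0.606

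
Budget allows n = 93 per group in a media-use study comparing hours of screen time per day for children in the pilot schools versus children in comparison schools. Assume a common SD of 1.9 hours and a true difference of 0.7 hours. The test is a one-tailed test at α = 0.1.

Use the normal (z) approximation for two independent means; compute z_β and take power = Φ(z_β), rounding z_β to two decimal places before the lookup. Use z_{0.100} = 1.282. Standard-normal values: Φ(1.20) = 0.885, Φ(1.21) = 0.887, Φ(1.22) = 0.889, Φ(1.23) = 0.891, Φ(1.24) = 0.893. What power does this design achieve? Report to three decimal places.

Power ≈ 0.891

z_β = δ·√(n/(σ₁²+σ₂²)) − z_α
    = 0.7 · √(93/7.22) − 1.282
    = 0.7 · 3.58900 − 1.282
    = 2.5123 − 1.282 = 1.2303 → 1.23
Power = Φ(1.23) = 0.891.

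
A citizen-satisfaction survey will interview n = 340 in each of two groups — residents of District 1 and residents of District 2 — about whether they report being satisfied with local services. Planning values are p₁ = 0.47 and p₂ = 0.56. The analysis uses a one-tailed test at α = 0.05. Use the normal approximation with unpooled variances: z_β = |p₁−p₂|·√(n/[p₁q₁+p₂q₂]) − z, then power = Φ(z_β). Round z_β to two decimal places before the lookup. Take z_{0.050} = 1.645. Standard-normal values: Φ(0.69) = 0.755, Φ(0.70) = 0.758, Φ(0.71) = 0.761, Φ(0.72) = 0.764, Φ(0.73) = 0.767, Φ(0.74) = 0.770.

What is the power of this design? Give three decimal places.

Power ≈ 0.761

z_β = |p₁−p₂|·√(n/[p₁q₁+p₂q₂]) − z_α
    = 0.09 · √(340/0.4955) − 1.645
    = 0.09 · 26.1950 − 1.645
    = 2.3575 − 1.645 = 0.7125 → 0.71
Power = Φ(0.71) = 0.761.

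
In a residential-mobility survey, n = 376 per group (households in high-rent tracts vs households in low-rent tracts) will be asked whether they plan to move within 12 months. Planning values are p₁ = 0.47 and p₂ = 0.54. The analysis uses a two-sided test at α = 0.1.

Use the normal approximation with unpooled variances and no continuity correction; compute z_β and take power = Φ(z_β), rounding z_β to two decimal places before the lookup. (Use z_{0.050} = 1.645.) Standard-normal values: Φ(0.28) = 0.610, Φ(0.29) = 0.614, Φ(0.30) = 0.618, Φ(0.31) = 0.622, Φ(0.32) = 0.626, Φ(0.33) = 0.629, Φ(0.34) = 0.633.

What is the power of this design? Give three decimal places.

z_β = |p₁−p₂|·√(n/[p₁q₁+p₂q₂]) − z_{α/2}
    = 0.07 · √(376/0.4975) − 1.645
    = 0.07 · 27.4914 − 1.645
    = 1.9244 − 1.645 = 0.2794 → 0.28
Power = Φ(0.28) = 0.610.

Power ≈ 0.610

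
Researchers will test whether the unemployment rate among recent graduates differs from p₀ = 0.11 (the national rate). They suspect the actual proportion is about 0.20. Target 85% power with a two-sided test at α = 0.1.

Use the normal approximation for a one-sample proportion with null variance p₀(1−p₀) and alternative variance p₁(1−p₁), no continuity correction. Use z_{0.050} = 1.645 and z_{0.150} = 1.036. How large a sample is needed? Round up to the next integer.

n = 107

n = [z_{α/2}·√(p₀q₀) + z_β·√(p₁q₁)]² / (p₁ − p₀)²
  = [1.645·√(0.11·0.89) + 1.036·√(0.20·0.80)]² / (0.09)²
  = [1.645·0.3129 + 1.036·0.4000]² / 0.0081
  = [0.9291]² / 0.0081
  = 106.57
Round up → n = 107.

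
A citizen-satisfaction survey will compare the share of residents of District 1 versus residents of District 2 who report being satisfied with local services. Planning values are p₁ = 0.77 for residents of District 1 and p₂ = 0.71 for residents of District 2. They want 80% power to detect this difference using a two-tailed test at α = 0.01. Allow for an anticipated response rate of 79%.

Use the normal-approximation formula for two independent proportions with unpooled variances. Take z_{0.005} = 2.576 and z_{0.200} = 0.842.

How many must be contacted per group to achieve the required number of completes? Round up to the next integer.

n = 1574 per group

n = (z_{α/2} + z_β)² · [p₁(1−p₁) + p₂(1−p₂)] / (p₁ − p₂)²
  = (2.576 + 0.842)² · (0.77·0.23 + 0.71·0.29) / (0.06)²
  = (3.418)² · (0.1771 + 0.2059) / 0.0036
  = 11.6827 · 0.3830 / 0.0036
  = 1242.91
Adjust for 79% response: 1242.91 / 0.79 = 1573.31.
Round up → n = 1574 per group.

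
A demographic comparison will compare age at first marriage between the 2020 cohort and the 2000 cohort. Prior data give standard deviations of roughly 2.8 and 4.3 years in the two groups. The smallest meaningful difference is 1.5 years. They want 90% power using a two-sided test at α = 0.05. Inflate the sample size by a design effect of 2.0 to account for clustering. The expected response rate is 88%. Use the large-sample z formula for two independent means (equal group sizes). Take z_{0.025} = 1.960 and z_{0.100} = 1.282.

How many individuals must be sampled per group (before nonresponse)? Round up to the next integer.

n = 280 per group

n = (z_{α/2} + z_β)² · (σ₁² + σ₂²) / δ²
  = (1.960 + 1.282)² · (2.8² + 4.3² = 26.33) / 1.5²
  = 10.5106 · 26.33 / 2.25
  = 123.00
Design effect: 2.0 × 123.00 = 245.99.
Adjust for 88% response: 245.99 / 0.88 = 279.54.
Round up → n = 280 per group.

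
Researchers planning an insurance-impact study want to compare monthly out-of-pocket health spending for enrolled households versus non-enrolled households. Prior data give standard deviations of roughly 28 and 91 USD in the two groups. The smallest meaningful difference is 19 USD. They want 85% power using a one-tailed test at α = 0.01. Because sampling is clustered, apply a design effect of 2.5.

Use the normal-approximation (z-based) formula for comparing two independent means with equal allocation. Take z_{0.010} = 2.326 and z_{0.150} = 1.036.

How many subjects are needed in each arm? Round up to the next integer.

n = 710 per group

n = (z_α + z_β)² · (σ₁² + σ₂²) / δ²
  = (2.326 + 1.036)² · (28² + 91² = 9065) / 19²
  = 11.3030 · 9065 / 361
  = 283.83
Design effect: 2.5 × 283.83 = 709.57.
Round up → n = 710 per group.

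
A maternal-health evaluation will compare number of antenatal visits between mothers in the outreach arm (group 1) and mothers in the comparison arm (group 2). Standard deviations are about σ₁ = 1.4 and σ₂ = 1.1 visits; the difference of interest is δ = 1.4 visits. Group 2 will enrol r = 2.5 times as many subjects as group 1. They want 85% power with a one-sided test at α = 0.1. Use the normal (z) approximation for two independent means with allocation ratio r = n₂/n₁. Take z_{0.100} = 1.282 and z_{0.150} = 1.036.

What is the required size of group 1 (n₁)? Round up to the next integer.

n₁ = 7

n₁ = (z_α + z_β)² · (σ₁² + σ₂²/r) / δ²
   = (1.282 + 1.036)² · (1.4² + 1.1²/2.5) / 1.4²
   = 5.3731 · (1.96 + 0.484) / 1.96
   = 5.3731 · 2.444 / 1.96
   = 6.70
Round up → n₁ = 7; n₂ = r·n₁ = 2.5 × 7 = 18.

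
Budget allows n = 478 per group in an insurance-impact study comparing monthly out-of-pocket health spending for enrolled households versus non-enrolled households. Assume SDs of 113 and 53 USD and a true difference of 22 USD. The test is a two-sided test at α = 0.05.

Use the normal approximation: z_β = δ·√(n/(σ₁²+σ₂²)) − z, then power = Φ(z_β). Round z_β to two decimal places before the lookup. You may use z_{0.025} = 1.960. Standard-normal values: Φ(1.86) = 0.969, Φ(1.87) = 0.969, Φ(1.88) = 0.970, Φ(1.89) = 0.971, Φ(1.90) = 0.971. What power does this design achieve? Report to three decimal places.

z_β = δ·√(n/(σ₁²+σ₂²)) − z_{α/2}
    = 22 · √(478/15578) − 1.960
    = 22 · 0.17517 − 1.960
    = 3.8537 − 1.960 = 1.8937 → 1.89
Power = Φ(1.89) = 0.971.

Power ≈ 0.971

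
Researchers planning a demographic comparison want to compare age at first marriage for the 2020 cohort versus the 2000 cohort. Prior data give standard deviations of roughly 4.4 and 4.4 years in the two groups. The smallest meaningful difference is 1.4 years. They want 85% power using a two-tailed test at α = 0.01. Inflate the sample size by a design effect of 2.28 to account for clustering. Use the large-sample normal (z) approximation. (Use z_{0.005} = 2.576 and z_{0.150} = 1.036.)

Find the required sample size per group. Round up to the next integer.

n = 588 per group

n = (z_{α/2} + z_β)² · (σ₁² + σ₂²) / δ²
  = (2.576 + 1.036)² · (4.4² + 4.4² = 38.72) / 1.4²
  = 13.0465 · 38.72 / 1.96
  = 257.74
Design effect: 2.28 × 257.74 = 587.64.
Round up → n = 588 per group.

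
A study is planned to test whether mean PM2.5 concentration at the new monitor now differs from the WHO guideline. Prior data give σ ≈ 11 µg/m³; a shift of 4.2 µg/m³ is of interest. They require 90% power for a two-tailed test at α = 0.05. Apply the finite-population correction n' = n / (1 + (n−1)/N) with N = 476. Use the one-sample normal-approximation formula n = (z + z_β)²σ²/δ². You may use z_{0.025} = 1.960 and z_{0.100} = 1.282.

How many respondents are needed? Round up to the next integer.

n = (z_{α/2} + z_β)² · σ² / δ²
  = (1.960 + 1.282)² · 11² / 4.2²
  = 10.5106 · 121 / 17.64
  = 72.10
Finite-population correction (N = 476): 72.10 / (1 + (72.10 − 1)/476) = 62.73.
Round up → n = 63.

n = 63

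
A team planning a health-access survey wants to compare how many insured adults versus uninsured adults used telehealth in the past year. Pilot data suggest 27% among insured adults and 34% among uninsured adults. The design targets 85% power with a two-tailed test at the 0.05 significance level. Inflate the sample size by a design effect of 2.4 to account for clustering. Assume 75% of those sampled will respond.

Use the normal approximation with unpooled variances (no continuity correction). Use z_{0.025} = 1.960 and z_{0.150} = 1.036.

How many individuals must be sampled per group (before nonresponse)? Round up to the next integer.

n = 2471 per group

n = (z_{α/2} + z_β)² · [p₁(1−p₁) + p₂(1−p₂)] / (p₁ − p₂)²
  = (1.960 + 1.036)² · (0.27·0.73 + 0.34·0.66) / (-0.07)²
  = (2.996)² · (0.1971 + 0.2244) / 0.0049
  = 8.9760 · 0.4215 / 0.0049
  = 772.12
Design effect: 2.4 × 772.12 = 1853.09.
Adjust for 75% response: 1853.09 / 0.75 = 2470.79.
Round up → n = 2471 per group.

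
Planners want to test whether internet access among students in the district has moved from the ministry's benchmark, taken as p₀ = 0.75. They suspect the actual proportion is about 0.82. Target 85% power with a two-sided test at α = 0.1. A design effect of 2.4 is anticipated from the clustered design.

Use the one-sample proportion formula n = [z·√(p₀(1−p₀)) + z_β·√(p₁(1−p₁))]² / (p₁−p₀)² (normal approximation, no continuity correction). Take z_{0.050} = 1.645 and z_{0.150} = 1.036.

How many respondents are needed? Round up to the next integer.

n = [z_{α/2}·√(p₀q₀) + z_β·√(p₁q₁)]² / (p₁ − p₀)²
  = [1.645·√(0.75·0.25) + 1.036·√(0.82·0.18)]² / (0.07)²
  = [1.645·0.4330 + 1.036·0.3842]² / 0.0049
  = [1.1103]² / 0.0049
  = 251.60
Design effect: 2.4 × 251.60 = 603.83.
Round up → n = 604.

n = 604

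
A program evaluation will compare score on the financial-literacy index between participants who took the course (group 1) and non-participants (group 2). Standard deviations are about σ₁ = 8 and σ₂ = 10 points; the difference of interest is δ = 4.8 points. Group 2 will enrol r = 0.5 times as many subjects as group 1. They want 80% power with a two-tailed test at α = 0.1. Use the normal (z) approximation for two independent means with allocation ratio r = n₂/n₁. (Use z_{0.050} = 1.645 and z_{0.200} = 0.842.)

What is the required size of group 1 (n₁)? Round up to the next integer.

n₁ = 71

n₁ = (z_{α/2} + z_β)² · (σ₁² + σ₂²/r) / δ²
   = (1.645 + 0.842)² · (8² + 10²/0.5) / 4.8²
   = 6.1852 · (64 + 200) / 23.04
   = 6.1852 · 264 / 23.04
   = 70.87
Round up → n₁ = 71; n₂ = r·n₁ = 0.5 × 71 = 36.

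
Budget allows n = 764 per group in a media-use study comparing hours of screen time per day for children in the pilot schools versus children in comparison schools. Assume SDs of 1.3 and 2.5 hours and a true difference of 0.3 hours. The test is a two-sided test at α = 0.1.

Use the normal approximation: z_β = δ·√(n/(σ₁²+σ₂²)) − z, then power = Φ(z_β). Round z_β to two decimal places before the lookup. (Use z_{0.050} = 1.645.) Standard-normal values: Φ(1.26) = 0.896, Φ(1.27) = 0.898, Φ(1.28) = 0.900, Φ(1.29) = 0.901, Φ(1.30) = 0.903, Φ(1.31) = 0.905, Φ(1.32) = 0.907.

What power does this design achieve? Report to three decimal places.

Power ≈ 0.903

z_β = δ·√(n/(σ₁²+σ₂²)) − z_{α/2}
    = 0.3 · √(764/7.94) − 1.645
    = 0.3 · 9.80926 − 1.645
    = 2.9428 − 1.645 = 1.2978 → 1.30
Power = Φ(1.30) = 0.903.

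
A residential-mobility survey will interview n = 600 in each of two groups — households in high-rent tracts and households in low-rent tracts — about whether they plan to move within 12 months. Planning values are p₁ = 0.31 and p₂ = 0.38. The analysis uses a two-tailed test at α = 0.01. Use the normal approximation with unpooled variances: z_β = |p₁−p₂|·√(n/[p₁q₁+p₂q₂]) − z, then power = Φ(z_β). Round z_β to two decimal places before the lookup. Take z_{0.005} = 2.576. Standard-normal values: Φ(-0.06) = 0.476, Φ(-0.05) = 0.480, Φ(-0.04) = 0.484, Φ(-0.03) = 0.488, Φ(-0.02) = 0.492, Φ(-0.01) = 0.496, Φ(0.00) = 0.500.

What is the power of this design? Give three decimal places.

Power ≈ 0.492

z_β = |p₁−p₂|·√(n/[p₁q₁+p₂q₂]) − z_{α/2}
    = 0.07 · √(600/0.4495) − 2.576
    = 0.07 · 36.5351 − 2.576
    = 2.5575 − 2.576 = -0.0185 → -0.02
Power = Φ(-0.02) = 0.492.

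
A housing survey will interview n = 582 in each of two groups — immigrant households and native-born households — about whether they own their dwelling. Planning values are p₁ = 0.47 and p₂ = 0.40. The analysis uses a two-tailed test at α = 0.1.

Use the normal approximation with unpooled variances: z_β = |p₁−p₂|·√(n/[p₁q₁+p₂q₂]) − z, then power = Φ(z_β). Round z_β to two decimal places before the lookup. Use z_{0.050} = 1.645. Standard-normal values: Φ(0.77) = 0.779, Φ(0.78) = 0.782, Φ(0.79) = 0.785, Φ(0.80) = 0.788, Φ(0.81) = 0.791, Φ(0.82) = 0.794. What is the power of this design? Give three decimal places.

Power ≈ 0.779

z_β = |p₁−p₂|·√(n/[p₁q₁+p₂q₂]) − z_{α/2}
    = 0.07 · √(582/0.4891) − 1.645
    = 0.07 · 34.4955 − 1.645
    = 2.4147 − 1.645 = 0.7697 → 0.77
Power = Φ(0.77) = 0.779.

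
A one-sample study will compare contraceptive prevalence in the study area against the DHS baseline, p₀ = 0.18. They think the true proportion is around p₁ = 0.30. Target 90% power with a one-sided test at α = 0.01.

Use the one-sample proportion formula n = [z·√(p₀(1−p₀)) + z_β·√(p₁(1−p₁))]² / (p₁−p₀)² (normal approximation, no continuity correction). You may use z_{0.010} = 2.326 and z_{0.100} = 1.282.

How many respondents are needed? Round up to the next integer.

n = 153

n = [z_α·√(p₀q₀) + z_β·√(p₁q₁)]² / (p₁ − p₀)²
  = [2.326·√(0.18·0.82) + 1.282·√(0.30·0.70)]² / (0.12)²
  = [2.326·0.3842 + 1.282·0.4583]² / 0.0144
  = [1.4811]² / 0.0144
  = 152.34
Round up → n = 153.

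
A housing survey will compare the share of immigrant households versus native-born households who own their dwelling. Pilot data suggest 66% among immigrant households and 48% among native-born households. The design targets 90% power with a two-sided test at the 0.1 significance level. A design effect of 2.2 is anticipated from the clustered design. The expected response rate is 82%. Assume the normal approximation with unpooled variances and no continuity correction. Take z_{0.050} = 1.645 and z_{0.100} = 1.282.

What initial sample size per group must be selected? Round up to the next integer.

n = (z_{α/2} + z_β)² · [p₁(1−p₁) + p₂(1−p₂)] / (p₁ − p₂)²
  = (1.645 + 1.282)² · (0.66·0.34 + 0.48·0.52) / (0.18)²
  = (2.927)² · (0.2244 + 0.2496) / 0.0324
  = 8.5673 · 0.4740 / 0.0324
  = 125.34
Design effect: 2.2 × 125.34 = 275.74.
Adjust for 82% response: 275.74 / 0.82 = 336.27.
Round up → n = 337 per group.

n = 337 per group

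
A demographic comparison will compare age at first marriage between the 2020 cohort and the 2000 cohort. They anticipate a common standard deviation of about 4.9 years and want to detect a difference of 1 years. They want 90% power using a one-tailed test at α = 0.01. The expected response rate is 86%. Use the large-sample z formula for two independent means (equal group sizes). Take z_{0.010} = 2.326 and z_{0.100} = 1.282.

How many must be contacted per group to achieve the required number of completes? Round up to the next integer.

n = (z_α + z_β)² · (σ₁² + σ₂²) / δ²
  = (2.326 + 1.282)² · (2·4.9² = 48.02) / 1²
  = 13.0177 · 48.02 / 1
  = 625.11
Adjust for 86% response: 625.11 / 0.86 = 726.87.
Round up → n = 727 per group.

n = 727 per group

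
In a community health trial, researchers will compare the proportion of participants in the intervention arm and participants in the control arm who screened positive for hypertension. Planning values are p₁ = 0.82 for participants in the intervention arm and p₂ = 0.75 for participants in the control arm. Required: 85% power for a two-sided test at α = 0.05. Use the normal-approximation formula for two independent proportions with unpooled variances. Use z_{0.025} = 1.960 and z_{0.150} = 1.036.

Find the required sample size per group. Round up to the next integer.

n = (z_{α/2} + z_β)² · [p₁(1−p₁) + p₂(1−p₂)] / (p₁ − p₂)²
  = (1.960 + 1.036)² · (0.82·0.18 + 0.75·0.25) / (0.07)²
  = (2.996)² · (0.1476 + 0.1875) / 0.0049
  = 8.9760 · 0.3351 / 0.0049
  = 613.85
Round up → n = 614 per group.

n = 614 per group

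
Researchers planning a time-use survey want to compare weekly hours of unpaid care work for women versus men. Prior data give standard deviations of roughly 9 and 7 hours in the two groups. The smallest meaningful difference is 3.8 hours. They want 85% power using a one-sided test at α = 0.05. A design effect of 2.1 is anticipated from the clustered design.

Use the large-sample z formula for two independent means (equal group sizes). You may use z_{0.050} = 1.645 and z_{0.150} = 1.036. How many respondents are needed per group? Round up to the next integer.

n = (z_α + z_β)² · (σ₁² + σ₂²) / δ²
  = (1.645 + 1.036)² · (9² + 7² = 130) / 3.8²
  = 7.1878 · 130 / 14.44
  = 64.71
Design effect: 2.1 × 64.71 = 135.89.
Round up → n = 136 per group.

n = 136 per group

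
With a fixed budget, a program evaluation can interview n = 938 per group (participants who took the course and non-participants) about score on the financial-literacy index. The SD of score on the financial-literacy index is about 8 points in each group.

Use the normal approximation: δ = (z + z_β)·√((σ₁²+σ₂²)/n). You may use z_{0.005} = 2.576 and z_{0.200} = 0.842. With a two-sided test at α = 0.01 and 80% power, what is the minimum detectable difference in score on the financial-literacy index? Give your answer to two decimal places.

Minimum detectable difference ≈ 1.26 points

δ = (z_{α/2} + z_β) · √((σ₁²+σ₂²)/n)
  = (2.576 + 0.842) · √(128/938)
  = 3.418 · √0.13646
  = 3.418 · 0.3694
  = 1.2626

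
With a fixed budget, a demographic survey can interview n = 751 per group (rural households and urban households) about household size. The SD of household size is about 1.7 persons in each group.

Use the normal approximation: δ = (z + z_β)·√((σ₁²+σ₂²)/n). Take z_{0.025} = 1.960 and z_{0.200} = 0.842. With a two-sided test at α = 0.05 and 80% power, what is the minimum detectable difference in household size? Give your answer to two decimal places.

δ = (z_{α/2} + z_β) · √((σ₁²+σ₂²)/n)
  = (1.960 + 0.842) · √(5.78/751)
  = 2.802 · √0.0077
  = 2.802 · 0.0877
  = 0.2458

Minimum detectable difference ≈ 0.25 persons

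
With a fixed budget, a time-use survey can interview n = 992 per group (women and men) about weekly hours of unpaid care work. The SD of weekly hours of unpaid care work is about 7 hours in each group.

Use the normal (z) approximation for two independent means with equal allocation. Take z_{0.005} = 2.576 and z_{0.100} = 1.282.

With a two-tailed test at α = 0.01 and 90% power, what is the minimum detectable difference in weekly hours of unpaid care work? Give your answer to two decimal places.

δ = (z_{α/2} + z_β) · √((σ₁²+σ₂²)/n)
  = (2.576 + 1.282) · √(98/992)
  = 3.858 · √0.09879
  = 3.858 · 0.3143
  = 1.2126

Minimum detectable difference ≈ 1.21 hours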